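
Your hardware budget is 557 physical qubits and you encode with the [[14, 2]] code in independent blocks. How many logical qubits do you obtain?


Each code block uses 14 physical qubits for 2 logical qubit(s).
Number of complete blocks = floor(557 / 14) = 39
Logical qubits = 39 * 2
= 78

78


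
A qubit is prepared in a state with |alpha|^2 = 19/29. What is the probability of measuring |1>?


|alpha|^2 = 19/29 = 0.6552
|beta|^2 = 1 - 19/29 = 10/29 = 0.3448
P(|1>) = |beta|^2 = 0.3448

0.3448


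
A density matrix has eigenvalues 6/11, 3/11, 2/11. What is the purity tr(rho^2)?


tr(rho^2) = sum of eigenvalues squared
= (6/11)^2 + (3/11)^2 + (2/11)^2
= (36 + 9 + 4) / 121
= 49/121
= 0.4050

0.4050


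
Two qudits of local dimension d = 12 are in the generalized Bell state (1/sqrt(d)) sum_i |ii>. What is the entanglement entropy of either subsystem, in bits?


For a maximally entangled state in d x d:
S = log2(d) = log2(12)
= 3.5850

3.5850


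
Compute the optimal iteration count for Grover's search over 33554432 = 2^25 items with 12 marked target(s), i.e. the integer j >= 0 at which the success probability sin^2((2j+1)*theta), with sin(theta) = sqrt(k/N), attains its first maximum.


After j Grover iterations the success probability is P(j) = sin^2((2j+1)*theta), where sin(theta) = sqrt(k/N).
N = 2^25 = 33554432, k = 12
sin(theta) = sqrt(k/N) = 0.0005980199567
theta = arcsin(sqrt(k/N)) = 0.0005980199924 rad
P(j) reaches its first maximum when (2j+1)*theta is as close as possible to pi/2, i.e. j = round(pi/(4*theta) - 1/2).
pi/(4*theta) - 1/2 = 1312.8309
(For comparison, the common estimate pi/4 * sqrt(N/k) = 1313.3310; the exact maximiser is used here.)
Optimal iterations = 1313

1313


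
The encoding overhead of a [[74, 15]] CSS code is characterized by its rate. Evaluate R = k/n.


Code rate R = k/n
= 15/74
= 0.2027

0.2027


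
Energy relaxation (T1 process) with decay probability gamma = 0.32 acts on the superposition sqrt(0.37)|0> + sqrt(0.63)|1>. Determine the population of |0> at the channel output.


For amplitude damping with parameter gamma on state sqrt(a)|0> + sqrt(b)|1>:
alpha^2 = 0.37, beta^2 = 0.63
P(|0>) = alpha^2 + gamma * beta^2
= 0.37 + 0.32 * 0.63
= 0.37 + 0.2016
= 0.5716

0.5716


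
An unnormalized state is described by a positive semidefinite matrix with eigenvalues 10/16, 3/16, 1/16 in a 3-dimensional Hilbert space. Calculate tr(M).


tr(M) = sum of eigenvalues
= 10/16 + 3/16 + 1/16
= 14/16
= 0.8750

0.8750


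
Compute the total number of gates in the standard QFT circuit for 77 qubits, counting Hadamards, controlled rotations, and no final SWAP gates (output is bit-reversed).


Hadamard gates: 77
Controlled rotations: n*(n-1)/2 = 77*76/2 = 2926
SWAP gates: 0 (omitted)
Total = 77 + 2926
= 3003

3003


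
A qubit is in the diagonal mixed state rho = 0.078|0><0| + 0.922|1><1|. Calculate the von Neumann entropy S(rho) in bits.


S = -p*log2(p) - (1-p)*log2(1-p)
p = 0.0780, 1-p = 0.9220
= -0.0780 * log2(0.0780) - 0.9220 * log2(0.9220)
= -(-0.2871) - (-0.1080)
= 0.3951

0.3951


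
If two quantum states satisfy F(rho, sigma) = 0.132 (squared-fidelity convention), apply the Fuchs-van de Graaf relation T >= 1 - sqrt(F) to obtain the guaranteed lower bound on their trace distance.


Fuchs-van de Graaf (squared-fidelity convention): 1 - sqrt(F) <= T <= sqrt(1 - F).
Lower bound: T >= 1 - sqrt(F)
sqrt(F) = sqrt(0.132) = 0.3633
T >= 1 - 0.3633
T >= 0.6367

0.6367


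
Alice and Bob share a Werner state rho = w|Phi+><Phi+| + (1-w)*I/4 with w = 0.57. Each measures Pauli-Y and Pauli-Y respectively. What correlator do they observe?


|Phi+> = (|00> + |11>)/sqrt(2)
For the pure Bell state, <Y_A Y_B> = -1 (Bell-state Pauli correlator).
The maximally-mixed part I/4 has tr(I/4 * P tensor P) = 0 for any traceless Pauli P.
So <Y_A Y_B>_rho = w * (-1) + (1 - w) * 0
= 0.57 * (-1)
= -0.5700

-0.5700


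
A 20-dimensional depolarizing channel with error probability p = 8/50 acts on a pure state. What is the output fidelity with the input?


F = (1-p) + p/d
= (1 - 0.1600) + 0.1600/20
= 0.8400 + 0.0080
= 0.8480

0.8480


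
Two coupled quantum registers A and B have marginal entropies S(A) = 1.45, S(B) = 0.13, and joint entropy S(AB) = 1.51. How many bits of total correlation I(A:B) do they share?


I(A:B) = S(A) + S(B) - S(AB)
= 1.45 + 0.13 - 1.51
= 0.0700

0.0700


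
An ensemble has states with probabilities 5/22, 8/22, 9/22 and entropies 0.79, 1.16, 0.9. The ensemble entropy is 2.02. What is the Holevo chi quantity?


chi = S(rho) - sum_i p_i * S(rho_i)
Weighted entropy = 5/22 * 0.79 + 8/22 * 1.16 + 9/22 * 0.9
= 0.9695
chi = 2.02 - 0.9695
= 1.0505

1.0505


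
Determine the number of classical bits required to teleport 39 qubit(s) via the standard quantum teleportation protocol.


Quantum teleportation requires 2 classical bits per qubit teleported.
39 qubit(s) -> 2 * 39 = 78 classical bits

78


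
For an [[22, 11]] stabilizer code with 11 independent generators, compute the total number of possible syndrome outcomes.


Each stabilizer generator gives a binary (+1 or -1) measurement outcome.
With 11 independent generators:
Total syndromes = 2^11
= 2048

2048


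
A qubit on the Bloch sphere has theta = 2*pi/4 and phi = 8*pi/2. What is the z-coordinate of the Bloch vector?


theta = 1.5708, phi = 12.5664
r_z = cos(theta) = 0.0000

0.0000


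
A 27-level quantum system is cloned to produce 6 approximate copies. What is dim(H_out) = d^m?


Output space = H^(tensor 6) where dim(H) = 27
dim = 27^6
= 729 (after 2 factors)
= 19683 (after 3 factors)
= 531441 (after 4 factors)
= 14348907 (after 5 factors)
= 387420489 (after 6 factors)
= 387420489

387420489


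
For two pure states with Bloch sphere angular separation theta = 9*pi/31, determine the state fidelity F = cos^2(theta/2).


For states separated by angle theta on Bloch sphere:
F = cos^2(theta/2)
theta = 9*pi/31 = 0.9121
theta/2 = 0.4560
cos(theta/2) = 0.8978
F = 0.8061

0.8061


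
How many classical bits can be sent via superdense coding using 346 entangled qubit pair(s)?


Superdense coding allows 2 classical bits per shared entangled pair.
346 pair(s) -> 2 * 346 = 692 classical bits

692


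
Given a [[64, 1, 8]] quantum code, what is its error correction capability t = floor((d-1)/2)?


Code parameters: [[64, 1, 8]], distance d = 8.
Number of correctable errors = floor((d-1)/2)
= floor((8 - 1)/2)
= floor(7/2)
= 3

3


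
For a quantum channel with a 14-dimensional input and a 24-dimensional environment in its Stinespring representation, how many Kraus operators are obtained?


Tracing out the environment in an orthonormal basis {|i>_E} gives Kraus operators K_i = <i|_E U |0>_E.
Number of Kraus operators = dim(H_env) = d_env
= 24

24


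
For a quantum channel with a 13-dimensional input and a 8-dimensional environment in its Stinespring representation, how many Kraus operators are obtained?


Tracing out the environment in an orthonormal basis {|i>_E} gives Kraus operators K_i = <i|_E U |0>_E.
Number of Kraus operators = dim(H_env) = d_env
= 8

8


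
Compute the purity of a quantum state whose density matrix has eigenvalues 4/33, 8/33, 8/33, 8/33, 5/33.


tr(rho^2) = sum of eigenvalues squared
= (4/33)^2 + (8/33)^2 + (8/33)^2 + (8/33)^2 + (5/33)^2
= (16 + 64 + 64 + 64 + 25) / 1089
= 233/1089
= 0.2140

0.2140


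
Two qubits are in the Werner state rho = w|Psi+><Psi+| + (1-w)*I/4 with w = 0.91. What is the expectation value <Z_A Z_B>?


|Psi+> = (|01> + |10>)/sqrt(2)
For the pure Bell state, <Z_A Z_B> = -1 (Bell-state Pauli correlator).
The maximally-mixed part I/4 has tr(I/4 * P tensor P) = 0 for any traceless Pauli P.
So <Z_A Z_B>_rho = w * (-1) + (1 - w) * 0
= 0.91 * (-1)
= -0.9100

-0.9100


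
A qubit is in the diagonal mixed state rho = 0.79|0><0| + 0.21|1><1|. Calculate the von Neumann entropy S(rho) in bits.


S = -p*log2(p) - (1-p)*log2(1-p)
p = 0.7900, 1-p = 0.2100
= -0.7900 * log2(0.7900) - 0.2100 * log2(0.2100)
= -(-0.2687) - (-0.4728)
= 0.7415

0.7415


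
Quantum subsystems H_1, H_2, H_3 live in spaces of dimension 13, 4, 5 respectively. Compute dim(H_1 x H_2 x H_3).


dim(H_1 x H_2 x H_3) = 13 * 4 * 5
= 52 * 5
= 260

260


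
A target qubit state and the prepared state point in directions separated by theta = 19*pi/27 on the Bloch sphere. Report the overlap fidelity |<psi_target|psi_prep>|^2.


For states separated by angle theta on Bloch sphere:
F = cos^2(theta/2)
theta = 19*pi/27 = 2.2108
theta/2 = 1.1054
cos(theta/2) = 0.4488
F = 0.2014

0.2014


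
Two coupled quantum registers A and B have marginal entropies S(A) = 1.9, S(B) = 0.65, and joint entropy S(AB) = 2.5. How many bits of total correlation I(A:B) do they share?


I(A:B) = S(A) + S(B) - S(AB)
= 1.9 + 0.65 - 2.5
= 0.0500

0.0500


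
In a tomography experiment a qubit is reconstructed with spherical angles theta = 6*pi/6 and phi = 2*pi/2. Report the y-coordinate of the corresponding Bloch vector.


theta = 3.1416, phi = 3.1416
r_y = sin(theta)*sin(phi) = 0.0000 * 0.0000
r_y = 0.0000

0.0000


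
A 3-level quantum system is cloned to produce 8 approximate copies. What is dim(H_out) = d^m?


Output space = H^(tensor 8) where dim(H) = 3
dim = 3^8
= 9 (after 2 factors)
= 27 (after 3 factors)
= 81 (after 4 factors)
= 243 (after 5 factors)
= 729 (after 6 factors)
= 2187 (after 7 factors)
= 6561 (after 8 factors)
= 6561

6561


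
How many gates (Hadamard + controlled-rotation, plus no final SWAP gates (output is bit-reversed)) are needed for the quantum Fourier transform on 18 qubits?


Hadamard gates: 18
Controlled rotations: n*(n-1)/2 = 18*17/2 = 153
SWAP gates: 0 (omitted)
Total = 18 + 153
= 171

171


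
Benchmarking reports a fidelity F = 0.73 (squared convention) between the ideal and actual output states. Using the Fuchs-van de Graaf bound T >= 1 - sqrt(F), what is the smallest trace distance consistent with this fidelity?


Fuchs-van de Graaf (squared-fidelity convention): 1 - sqrt(F) <= T <= sqrt(1 - F).
Lower bound: T >= 1 - sqrt(F)
sqrt(F) = sqrt(0.73) = 0.8544
T >= 1 - 0.8544
T >= 0.1456

0.1456


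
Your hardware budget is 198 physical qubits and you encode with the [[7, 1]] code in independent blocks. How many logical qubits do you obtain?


Each code block uses 7 physical qubits for 1 logical qubit(s).
Number of complete blocks = floor(198 / 7) = 28
Logical qubits = 28 * 1
= 28

28


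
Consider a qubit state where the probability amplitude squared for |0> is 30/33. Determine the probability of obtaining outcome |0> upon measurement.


|alpha|^2 = 30/33 = 0.9091
|beta|^2 = 1 - 30/33 = 3/33 = 0.0909
P(|0>) = |alpha|^2 = 0.9091

0.9091


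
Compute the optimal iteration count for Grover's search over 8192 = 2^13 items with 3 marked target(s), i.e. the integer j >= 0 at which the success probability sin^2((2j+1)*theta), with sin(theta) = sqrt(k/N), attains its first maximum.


After j Grover iterations the success probability is P(j) = sin^2((2j+1)*theta), where sin(theta) = sqrt(k/N).
N = 2^13 = 8192, k = 3
sin(theta) = sqrt(k/N) = 0.01913663862
theta = arcsin(sqrt(k/N)) = 0.01913780682 rad
P(j) reaches its first maximum when (2j+1)*theta is as close as possible to pi/2, i.e. j = round(pi/(4*theta) - 1/2).
pi/(4*theta) - 1/2 = 40.5391
(For comparison, the common estimate pi/4 * sqrt(N/k) = 41.0416; the exact maximiser is used here.)
Optimal iterations = 41

41


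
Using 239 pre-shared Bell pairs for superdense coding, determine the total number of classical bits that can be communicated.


Superdense coding allows 2 classical bits per shared entangled pair.
239 pair(s) -> 2 * 239 = 478 classical bits

478


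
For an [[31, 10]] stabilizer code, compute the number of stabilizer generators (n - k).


For an [[n,k]] stabilizer code:
Number of stabilizer generators = n - k
= 31 - 10
= 21

21


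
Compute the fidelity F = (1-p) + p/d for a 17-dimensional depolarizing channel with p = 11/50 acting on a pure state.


F = (1-p) + p/d
= (1 - 0.2200) + 0.2200/17
= 0.7800 + 0.0129
= 0.7929

0.7929


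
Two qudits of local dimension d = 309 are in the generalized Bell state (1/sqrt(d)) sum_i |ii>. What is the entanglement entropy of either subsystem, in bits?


For a maximally entangled state in d x d:
S = log2(d) = log2(309)
= 8.2715

8.2715


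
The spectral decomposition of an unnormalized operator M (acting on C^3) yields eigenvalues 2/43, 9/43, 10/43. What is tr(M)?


tr(M) = sum of eigenvalues
= 2/43 + 9/43 + 10/43
= 21/43
= 0.4884

0.4884


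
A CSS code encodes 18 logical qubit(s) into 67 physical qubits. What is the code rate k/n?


Code rate R = k/n
= 18/67
= 0.2687

0.2687


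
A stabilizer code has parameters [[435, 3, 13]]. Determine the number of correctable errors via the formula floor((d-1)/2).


Code parameters: [[435, 3, 13]], distance d = 13.
Number of correctable errors = floor((d-1)/2)
= floor((13 - 1)/2)
= floor(12/2)
= 6

6


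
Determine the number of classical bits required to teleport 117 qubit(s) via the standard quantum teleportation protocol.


Quantum teleportation requires 2 classical bits per qubit teleported.
117 qubit(s) -> 2 * 117 = 234 classical bits

234


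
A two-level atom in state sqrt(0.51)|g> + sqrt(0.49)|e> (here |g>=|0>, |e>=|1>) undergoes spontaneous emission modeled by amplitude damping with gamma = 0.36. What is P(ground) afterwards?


For amplitude damping with parameter gamma on state sqrt(a)|0> + sqrt(b)|1>:
alpha^2 = 0.51, beta^2 = 0.49
P(|0>) = alpha^2 + gamma * beta^2
= 0.51 + 0.36 * 0.49
= 0.51 + 0.1764
= 0.6864

0.6864


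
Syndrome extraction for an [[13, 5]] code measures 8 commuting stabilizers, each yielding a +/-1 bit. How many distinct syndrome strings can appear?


Each stabilizer generator gives a binary (+1 or -1) measurement outcome.
With 8 independent generators:
Total syndromes = 2^8
= 256

256


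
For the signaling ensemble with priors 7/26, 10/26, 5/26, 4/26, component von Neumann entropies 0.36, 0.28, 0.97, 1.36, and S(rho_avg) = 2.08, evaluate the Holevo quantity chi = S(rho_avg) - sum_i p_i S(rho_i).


chi = S(rho) - sum_i p_i * S(rho_i)
Weighted entropy = 7/26 * 0.36 + 10/26 * 0.28 + 5/26 * 0.97 + 4/26 * 1.36
= 0.6004
chi = 2.08 - 0.6004
= 1.4796

1.4796


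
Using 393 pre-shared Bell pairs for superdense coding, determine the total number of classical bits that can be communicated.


Superdense coding allows 2 classical bits per shared entangled pair.
393 pair(s) -> 2 * 393 = 786 classical bits

786


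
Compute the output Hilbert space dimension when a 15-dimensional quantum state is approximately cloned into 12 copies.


Output space = H^(tensor 12) where dim(H) = 15
dim = 15^12
= 225 (after 2 factors)
= 3375 (after 3 factors)
= 50625 (after 4 factors)
= 759375 (after 5 factors)
= 11390625 (after 6 factors)
= 170859375 (after 7 factors)
= 2562890625 (after 8 factors)
= 38443359375 (after 9 factors)
= 576650390625 (after 10 factors)
= 8649755859375 (after 11 factors)
= 129746337890625 (after 12 factors)
= 129746337890625

129746337890625


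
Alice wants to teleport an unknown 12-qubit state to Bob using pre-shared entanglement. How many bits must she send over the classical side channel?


Quantum teleportation requires 2 classical bits per qubit teleported.
12 qubit(s) -> 2 * 12 = 24 classical bits

24


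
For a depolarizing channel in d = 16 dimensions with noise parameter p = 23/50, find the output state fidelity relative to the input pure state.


F = (1-p) + p/d
= (1 - 0.4600) + 0.4600/16
= 0.5400 + 0.0288
= 0.5688

0.5688


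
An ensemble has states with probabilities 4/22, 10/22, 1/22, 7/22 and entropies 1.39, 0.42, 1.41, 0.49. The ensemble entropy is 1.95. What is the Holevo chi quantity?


chi = S(rho) - sum_i p_i * S(rho_i)
Weighted entropy = 4/22 * 1.39 + 10/22 * 0.42 + 1/22 * 1.41 + 7/22 * 0.49
= 0.6636
chi = 1.95 - 0.6636
= 1.2864

1.2864


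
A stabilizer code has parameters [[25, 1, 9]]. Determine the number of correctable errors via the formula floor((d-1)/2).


Code parameters: [[25, 1, 9]], distance d = 9.
Number of correctable errors = floor((d-1)/2)
= floor((9 - 1)/2)
= floor(8/2)
= 4

4


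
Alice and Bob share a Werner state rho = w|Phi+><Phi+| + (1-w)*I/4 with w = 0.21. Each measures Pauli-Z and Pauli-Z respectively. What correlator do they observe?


|Phi+> = (|00> + |11>)/sqrt(2)
For the pure Bell state, <Z_A Z_B> = +1 (Bell-state Pauli correlator).
The maximally-mixed part I/4 has tr(I/4 * P tensor P) = 0 for any traceless Pauli P.
So <Z_A Z_B>_rho = w * (+1) + (1 - w) * 0
= 0.21 * (+1)
= 0.2100

0.2100


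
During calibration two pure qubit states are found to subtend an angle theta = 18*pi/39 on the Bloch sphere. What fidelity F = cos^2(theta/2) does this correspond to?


For states separated by angle theta on Bloch sphere:
F = cos^2(theta/2)
theta = 18*pi/39 = 1.4500
theta/2 = 0.7250
cos(theta/2) = 0.7485
F = 0.5603

0.5603


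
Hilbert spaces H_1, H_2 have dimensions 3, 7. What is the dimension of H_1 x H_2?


dim(H_1 x H_2) = 3 * 7
= 21

21


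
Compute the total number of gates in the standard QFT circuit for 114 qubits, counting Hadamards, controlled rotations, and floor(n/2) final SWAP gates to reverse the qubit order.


Hadamard gates: 114
Controlled rotations: n*(n-1)/2 = 114*113/2 = 6441
SWAP gates: floor(n/2) = floor(114/2) = 57
Total = 114 + 6441 + 57
= 6612

6612


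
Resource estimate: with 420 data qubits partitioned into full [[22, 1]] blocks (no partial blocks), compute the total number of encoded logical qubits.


Each code block uses 22 physical qubits for 1 logical qubit(s).
Number of complete blocks = floor(420 / 22) = 19
Logical qubits = 19 * 1
= 19

19


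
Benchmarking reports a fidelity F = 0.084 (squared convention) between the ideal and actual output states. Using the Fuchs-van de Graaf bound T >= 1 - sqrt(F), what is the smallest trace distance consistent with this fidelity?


Fuchs-van de Graaf (squared-fidelity convention): 1 - sqrt(F) <= T <= sqrt(1 - F).
Lower bound: T >= 1 - sqrt(F)
sqrt(F) = sqrt(0.084) = 0.2898
T >= 1 - 0.2898
T >= 0.7102

0.7102


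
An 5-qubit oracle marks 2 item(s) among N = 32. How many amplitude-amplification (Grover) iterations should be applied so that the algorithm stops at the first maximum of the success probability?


After j Grover iterations the success probability is P(j) = sin^2((2j+1)*theta), where sin(theta) = sqrt(k/N).
N = 2^5 = 32, k = 2
sin(theta) = sqrt(k/N) = 0.25
theta = arcsin(sqrt(k/N)) = 0.2526802551 rad
P(j) reaches its first maximum when (2j+1)*theta is as close as possible to pi/2, i.e. j = round(pi/(4*theta) - 1/2).
pi/(4*theta) - 1/2 = 2.6083
(For comparison, the common estimate pi/4 * sqrt(N/k) = 3.1416; the exact maximiser is used here.)
Optimal iterations = 3

3


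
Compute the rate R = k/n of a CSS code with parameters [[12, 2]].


Code rate R = k/n
= 2/12
= 0.1667

0.1667


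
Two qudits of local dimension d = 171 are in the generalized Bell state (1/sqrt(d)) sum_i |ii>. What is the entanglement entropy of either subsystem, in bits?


For a maximally entangled state in d x d:
S = log2(d) = log2(171)
= 7.4179

7.4179


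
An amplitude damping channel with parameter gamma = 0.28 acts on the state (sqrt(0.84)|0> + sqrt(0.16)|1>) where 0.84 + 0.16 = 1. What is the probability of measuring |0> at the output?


For amplitude damping with parameter gamma on state sqrt(a)|0> + sqrt(b)|1>:
alpha^2 = 0.84, beta^2 = 0.16
P(|0>) = alpha^2 + gamma * beta^2
= 0.84 + 0.28 * 0.16
= 0.84 + 0.0448
= 0.8848

0.8848


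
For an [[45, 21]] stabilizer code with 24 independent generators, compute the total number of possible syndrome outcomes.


Each stabilizer generator gives a binary (+1 or -1) measurement outcome.
With 24 independent generators:
Total syndromes = 2^24
= 16777216

16777216


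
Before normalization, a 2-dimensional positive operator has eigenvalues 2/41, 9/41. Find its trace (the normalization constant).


tr(M) = sum of eigenvalues
= 2/41 + 9/41
= 11/41
= 0.2683

0.2683


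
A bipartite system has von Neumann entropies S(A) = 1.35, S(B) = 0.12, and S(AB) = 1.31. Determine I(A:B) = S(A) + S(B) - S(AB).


I(A:B) = S(A) + S(B) - S(AB)
= 1.35 + 0.12 - 1.31
= 0.1600

0.1600


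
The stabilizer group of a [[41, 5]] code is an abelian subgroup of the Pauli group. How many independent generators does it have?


For an [[n,k]] stabilizer code:
Number of stabilizer generators = n - k
= 41 - 5
= 36

36


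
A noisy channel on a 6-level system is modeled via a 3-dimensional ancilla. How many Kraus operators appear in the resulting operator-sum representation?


Tracing out the environment in an orthonormal basis {|i>_E} gives Kraus operators K_i = <i|_E U |0>_E.
Number of Kraus operators = dim(H_env) = d_env
= 3

3


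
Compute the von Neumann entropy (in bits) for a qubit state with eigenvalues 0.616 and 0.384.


S = -p*log2(p) - (1-p)*log2(1-p)
p = 0.6160, 1-p = 0.3840
= -0.6160 * log2(0.6160) - 0.3840 * log2(0.3840)
= -(-0.4306) - (-0.5302)
= 0.9608

0.9608


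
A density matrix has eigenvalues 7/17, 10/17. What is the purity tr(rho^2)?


tr(rho^2) = sum of eigenvalues squared
= (7/17)^2 + (10/17)^2
= (49 + 100) / 289
= 149/289
= 0.5156

0.5156


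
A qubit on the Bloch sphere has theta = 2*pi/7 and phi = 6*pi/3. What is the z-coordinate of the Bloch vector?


theta = 0.8976, phi = 6.2832
r_z = cos(theta) = 0.6235

0.6235


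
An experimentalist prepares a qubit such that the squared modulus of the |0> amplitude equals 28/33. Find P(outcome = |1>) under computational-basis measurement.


|alpha|^2 = 28/33 = 0.8485
|beta|^2 = 1 - 28/33 = 5/33 = 0.1515
P(|1>) = |beta|^2 = 0.1515

0.1515


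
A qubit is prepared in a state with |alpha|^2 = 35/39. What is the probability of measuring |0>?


|alpha|^2 = 35/39 = 0.8974
|beta|^2 = 1 - 35/39 = 4/39 = 0.1026
P(|0>) = |alpha|^2 = 0.8974

0.8974


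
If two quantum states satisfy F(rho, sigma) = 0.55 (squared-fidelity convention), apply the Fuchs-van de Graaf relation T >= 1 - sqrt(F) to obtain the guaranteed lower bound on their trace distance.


Fuchs-van de Graaf (squared-fidelity convention): 1 - sqrt(F) <= T <= sqrt(1 - F).
Lower bound: T >= 1 - sqrt(F)
sqrt(F) = sqrt(0.55) = 0.7416
T >= 1 - 0.7416
T >= 0.2584

0.2584


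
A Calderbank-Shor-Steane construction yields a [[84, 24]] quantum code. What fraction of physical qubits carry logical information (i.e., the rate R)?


Code rate R = k/n
= 24/84
= 0.2857

0.2857


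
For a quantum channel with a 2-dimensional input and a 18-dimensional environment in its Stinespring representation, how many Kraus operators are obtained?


Tracing out the environment in an orthonormal basis {|i>_E} gives Kraus operators K_i = <i|_E U |0>_E.
Number of Kraus operators = dim(H_env) = d_env
= 18

18


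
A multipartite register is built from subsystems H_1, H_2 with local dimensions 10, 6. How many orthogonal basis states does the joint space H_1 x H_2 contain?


dim(H_1 x H_2) = 10 * 6
= 60

60


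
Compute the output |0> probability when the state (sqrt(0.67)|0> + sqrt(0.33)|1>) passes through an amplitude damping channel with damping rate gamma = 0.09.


For amplitude damping with parameter gamma on state sqrt(a)|0> + sqrt(b)|1>:
alpha^2 = 0.67, beta^2 = 0.33
P(|0>) = alpha^2 + gamma * beta^2
= 0.67 + 0.09 * 0.33
= 0.67 + 0.0297
= 0.6997

0.6997


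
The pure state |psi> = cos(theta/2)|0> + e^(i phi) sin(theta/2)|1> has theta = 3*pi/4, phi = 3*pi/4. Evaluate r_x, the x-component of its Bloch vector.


theta = 2.3562, phi = 2.3562
r_x = sin(theta)*cos(phi) = 0.7071 * -0.7071
r_x = -0.5000

-0.5000


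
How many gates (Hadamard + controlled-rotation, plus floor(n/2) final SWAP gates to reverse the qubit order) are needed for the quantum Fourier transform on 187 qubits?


Hadamard gates: 187
Controlled rotations: n*(n-1)/2 = 187*186/2 = 17391
SWAP gates: floor(n/2) = floor(187/2) = 93
Total = 187 + 17391 + 93
= 17671

17671


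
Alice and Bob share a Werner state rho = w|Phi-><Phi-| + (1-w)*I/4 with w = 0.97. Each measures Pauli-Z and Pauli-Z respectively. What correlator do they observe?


|Phi-> = (|00> - |11>)/sqrt(2)
For the pure Bell state, <Z_A Z_B> = +1 (Bell-state Pauli correlator).
The maximally-mixed part I/4 has tr(I/4 * P tensor P) = 0 for any traceless Pauli P.
So <Z_A Z_B>_rho = w * (+1) + (1 - w) * 0
= 0.97 * (+1)
= 0.9700

0.9700


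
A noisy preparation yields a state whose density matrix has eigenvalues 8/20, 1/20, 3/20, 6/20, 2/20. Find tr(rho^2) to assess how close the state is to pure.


tr(rho^2) = sum of eigenvalues squared
= (8/20)^2 + (1/20)^2 + (3/20)^2 + (6/20)^2 + (2/20)^2
= (64 + 1 + 9 + 36 + 4) / 400
= 114/400
= 0.2850

0.2850


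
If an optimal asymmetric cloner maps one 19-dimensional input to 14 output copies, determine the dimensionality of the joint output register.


Output space = H^(tensor 14) where dim(H) = 19
dim = 19^14
= 361 (after 2 factors)
= 6859 (after 3 factors)
= 130321 (after 4 factors)
= 2476099 (after 5 factors)
= 47045881 (after 6 factors)
= 893871739 (after 7 factors)
= 16983563041 (after 8 factors)
= 322687697779 (after 9 factors)
= 6131066257801 (after 10 factors)
= 116490258898219 (after 11 factors)
= 2213314919066161 (after 12 factors)
= 42052983462257059 (after 13 factors)
= 799006685782884121 (after 14 factors)
= 799006685782884121

799006685782884121


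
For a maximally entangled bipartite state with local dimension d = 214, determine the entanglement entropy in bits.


For a maximally entangled state in d x d:
S = log2(d) = log2(214)
= 7.7415

7.7415


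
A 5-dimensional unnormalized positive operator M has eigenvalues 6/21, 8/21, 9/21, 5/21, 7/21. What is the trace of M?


tr(M) = sum of eigenvalues
= 6/21 + 8/21 + 9/21 + 5/21 + 7/21
= 35/21
= 1.6667

1.6667


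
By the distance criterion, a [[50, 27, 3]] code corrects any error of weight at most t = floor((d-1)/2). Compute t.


Code parameters: [[50, 27, 3]], distance d = 3.
Number of correctable errors = floor((d-1)/2)
= floor((3 - 1)/2)
= floor(2/2)
= 1

1


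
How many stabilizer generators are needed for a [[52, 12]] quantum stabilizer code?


For an [[n,k]] stabilizer code:
Number of stabilizer generators = n - k
= 52 - 12
= 40

40


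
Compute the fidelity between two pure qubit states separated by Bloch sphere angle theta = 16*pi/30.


For states separated by angle theta on Bloch sphere:
F = cos^2(theta/2)
theta = 16*pi/30 = 1.6755
theta/2 = 0.8378
cos(theta/2) = 0.6691
F = 0.4477

0.4477


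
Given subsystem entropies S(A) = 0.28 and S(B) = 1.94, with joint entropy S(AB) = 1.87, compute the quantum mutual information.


I(A:B) = S(A) + S(B) - S(AB)
= 0.28 + 1.94 - 1.87
= 0.3500

0.3500


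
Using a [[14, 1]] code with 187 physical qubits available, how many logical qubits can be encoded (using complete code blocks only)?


Each code block uses 14 physical qubits for 1 logical qubit(s).
Number of complete blocks = floor(187 / 14) = 13
Logical qubits = 13 * 1
= 13

13


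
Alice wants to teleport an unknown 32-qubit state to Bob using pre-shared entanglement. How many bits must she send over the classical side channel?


Quantum teleportation requires 2 classical bits per qubit teleported.
32 qubit(s) -> 2 * 32 = 64 classical bits

64


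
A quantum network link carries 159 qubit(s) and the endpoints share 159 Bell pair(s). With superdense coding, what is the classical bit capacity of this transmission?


Superdense coding allows 2 classical bits per shared entangled pair.
159 pair(s) -> 2 * 159 = 318 classical bits

318


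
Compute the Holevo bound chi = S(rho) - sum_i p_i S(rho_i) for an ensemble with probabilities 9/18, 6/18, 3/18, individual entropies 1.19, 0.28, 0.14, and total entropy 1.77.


chi = S(rho) - sum_i p_i * S(rho_i)
Weighted entropy = 9/18 * 1.19 + 6/18 * 0.28 + 3/18 * 0.14
= 0.7117
chi = 1.77 - 0.7117
= 1.0583

1.0583


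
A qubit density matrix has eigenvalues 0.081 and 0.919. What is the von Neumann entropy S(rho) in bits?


S = -p*log2(p) - (1-p)*log2(1-p)
p = 0.0810, 1-p = 0.9190
= -0.0810 * log2(0.0810) - 0.9190 * log2(0.9190)
= -(-0.2937) - (-0.1120)
= 0.4057

0.4057


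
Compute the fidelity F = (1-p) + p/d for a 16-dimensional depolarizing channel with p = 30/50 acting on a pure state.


F = (1-p) + p/d
= (1 - 0.6000) + 0.6000/16
= 0.4000 + 0.0375
= 0.4375

0.4375


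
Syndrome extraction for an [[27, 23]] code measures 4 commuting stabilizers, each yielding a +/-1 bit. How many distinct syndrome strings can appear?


Each stabilizer generator gives a binary (+1 or -1) measurement outcome.
With 4 independent generators:
Total syndromes = 2^4
= 16

16


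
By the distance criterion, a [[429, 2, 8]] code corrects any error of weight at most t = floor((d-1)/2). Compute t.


Code parameters: [[429, 2, 8]], distance d = 8.
Number of correctable errors = floor((d-1)/2)
= floor((8 - 1)/2)
= floor(7/2)
= 3

3


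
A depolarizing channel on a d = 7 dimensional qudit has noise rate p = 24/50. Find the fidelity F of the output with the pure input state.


F = (1-p) + p/d
= (1 - 0.4800) + 0.4800/7
= 0.5200 + 0.0686
= 0.5886

0.5886


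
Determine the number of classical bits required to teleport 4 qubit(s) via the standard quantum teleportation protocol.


Quantum teleportation requires 2 classical bits per qubit teleported.
4 qubit(s) -> 2 * 4 = 8 classical bits

8


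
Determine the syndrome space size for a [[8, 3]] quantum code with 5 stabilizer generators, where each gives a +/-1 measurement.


Each stabilizer generator gives a binary (+1 or -1) measurement outcome.
With 5 independent generators:
Total syndromes = 2^5
= 32

32


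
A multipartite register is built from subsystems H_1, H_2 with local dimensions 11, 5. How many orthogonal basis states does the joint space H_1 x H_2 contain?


dim(H_1 x H_2) = 11 * 5
= 55

55


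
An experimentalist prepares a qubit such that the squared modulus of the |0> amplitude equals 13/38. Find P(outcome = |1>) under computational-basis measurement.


|alpha|^2 = 13/38 = 0.3421
|beta|^2 = 1 - 13/38 = 25/38 = 0.6579
P(|1>) = |beta|^2 = 0.6579

0.6579


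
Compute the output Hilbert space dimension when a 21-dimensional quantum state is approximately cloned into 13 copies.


Output space = H^(tensor 13) where dim(H) = 21
dim = 21^13
= 441 (after 2 factors)
= 9261 (after 3 factors)
= 194481 (after 4 factors)
= 4084101 (after 5 factors)
= 85766121 (after 6 factors)
= 1801088541 (after 7 factors)
= 37822859361 (after 8 factors)
= 794280046581 (after 9 factors)
= 16679880978201 (after 10 factors)
= 350277500542221 (after 11 factors)
= 7355827511386641 (after 12 factors)
= 154472377739119461 (after 13 factors)
= 154472377739119461

154472377739119461


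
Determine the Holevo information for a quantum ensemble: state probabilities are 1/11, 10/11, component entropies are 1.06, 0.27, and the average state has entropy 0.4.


chi = S(rho) - sum_i p_i * S(rho_i)
Weighted entropy = 1/11 * 1.06 + 10/11 * 0.27
= 0.3418
chi = 0.4 - 0.3418
= 0.0582

0.0582


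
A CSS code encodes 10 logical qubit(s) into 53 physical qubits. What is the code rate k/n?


Code rate R = k/n
= 10/53
= 0.1887

0.1887


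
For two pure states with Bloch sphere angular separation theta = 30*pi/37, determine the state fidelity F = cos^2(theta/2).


For states separated by angle theta on Bloch sphere:
F = cos^2(theta/2)
theta = 30*pi/37 = 2.5472
theta/2 = 1.2736
cos(theta/2) = 0.2928
F = 0.0857

0.0857


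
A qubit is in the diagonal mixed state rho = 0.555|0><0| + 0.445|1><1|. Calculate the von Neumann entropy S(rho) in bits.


S = -p*log2(p) - (1-p)*log2(1-p)
p = 0.5550, 1-p = 0.4450
= -0.5550 * log2(0.5550) - 0.4450 * log2(0.4450)
= -(-0.4714) - (-0.5198)
= 0.9913

0.9913


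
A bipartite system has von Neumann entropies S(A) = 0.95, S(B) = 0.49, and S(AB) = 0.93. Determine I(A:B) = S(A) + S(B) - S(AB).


I(A:B) = S(A) + S(B) - S(AB)
= 0.95 + 0.49 - 0.93
= 0.5100

0.5100


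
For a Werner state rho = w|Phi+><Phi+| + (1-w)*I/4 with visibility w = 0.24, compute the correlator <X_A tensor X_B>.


|Phi+> = (|00> + |11>)/sqrt(2)
For the pure Bell state, <X_A X_B> = +1 (Bell-state Pauli correlator).
The maximally-mixed part I/4 has tr(I/4 * P tensor P) = 0 for any traceless Pauli P.
So <X_A X_B>_rho = w * (+1) + (1 - w) * 0
= 0.24 * (+1)
= 0.2400

0.2400


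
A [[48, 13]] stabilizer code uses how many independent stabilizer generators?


For an [[n,k]] stabilizer code:
Number of stabilizer generators = n - k
= 48 - 13
= 35

35


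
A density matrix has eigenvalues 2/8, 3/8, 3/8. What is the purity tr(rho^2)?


tr(rho^2) = sum of eigenvalues squared
= (2/8)^2 + (3/8)^2 + (3/8)^2
= (4 + 9 + 9) / 64
= 22/64
= 0.3438

0.3438


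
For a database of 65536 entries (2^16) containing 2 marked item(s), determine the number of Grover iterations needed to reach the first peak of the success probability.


After j Grover iterations the success probability is P(j) = sin^2((2j+1)*theta), where sin(theta) = sqrt(k/N).
N = 2^16 = 65536, k = 2
sin(theta) = sqrt(k/N) = 0.005524271728
theta = arcsin(sqrt(k/N)) = 0.005524299826 rad
P(j) reaches its first maximum when (2j+1)*theta is as close as possible to pi/2, i.e. j = round(pi/(4*theta) - 1/2).
pi/(4*theta) - 1/2 = 141.6715
(For comparison, the common estimate pi/4 * sqrt(N/k) = 142.1723; the exact maximiser is used here.)
Optimal iterations = 142

142


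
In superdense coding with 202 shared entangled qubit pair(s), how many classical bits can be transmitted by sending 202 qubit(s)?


Superdense coding allows 2 classical bits per shared entangled pair.
202 pair(s) -> 2 * 202 = 404 classical bits

404


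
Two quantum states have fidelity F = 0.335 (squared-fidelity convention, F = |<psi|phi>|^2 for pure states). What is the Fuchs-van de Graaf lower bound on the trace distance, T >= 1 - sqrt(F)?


Fuchs-van de Graaf (squared-fidelity convention): 1 - sqrt(F) <= T <= sqrt(1 - F).
Lower bound: T >= 1 - sqrt(F)
sqrt(F) = sqrt(0.335) = 0.5788
T >= 1 - 0.5788
T >= 0.4212

0.4212


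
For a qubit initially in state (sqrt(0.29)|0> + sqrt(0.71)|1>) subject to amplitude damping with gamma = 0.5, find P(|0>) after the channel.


For amplitude damping with parameter gamma on state sqrt(a)|0> + sqrt(b)|1>:
alpha^2 = 0.29, beta^2 = 0.71
P(|0>) = alpha^2 + gamma * beta^2
= 0.29 + 0.5 * 0.71
= 0.29 + 0.3550
= 0.6450

0.6450


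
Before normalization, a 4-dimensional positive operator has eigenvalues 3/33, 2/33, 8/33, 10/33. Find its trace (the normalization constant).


tr(M) = sum of eigenvalues
= 3/33 + 2/33 + 8/33 + 10/33
= 23/33
= 0.6970

0.6970


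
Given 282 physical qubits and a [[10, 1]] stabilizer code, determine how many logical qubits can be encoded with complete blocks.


Each code block uses 10 physical qubits for 1 logical qubit(s).
Number of complete blocks = floor(282 / 10) = 28
Logical qubits = 28 * 1
= 28

28


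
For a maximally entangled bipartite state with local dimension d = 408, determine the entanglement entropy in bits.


For a maximally entangled state in d x d:
S = log2(d) = log2(408)
= 8.6724

8.6724


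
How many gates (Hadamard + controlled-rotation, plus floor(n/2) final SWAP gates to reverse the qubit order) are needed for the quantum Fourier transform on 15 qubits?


Hadamard gates: 15
Controlled rotations: n*(n-1)/2 = 15*14/2 = 105
SWAP gates: floor(n/2) = floor(15/2) = 7
Total = 15 + 105 + 7
= 127

127


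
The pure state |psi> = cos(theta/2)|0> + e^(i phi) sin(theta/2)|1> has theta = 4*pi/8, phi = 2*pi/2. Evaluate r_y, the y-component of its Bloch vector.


theta = 1.5708, phi = 3.1416
r_y = sin(theta)*sin(phi) = 1.0000 * 0.0000
r_y = 0.0000

0.0000


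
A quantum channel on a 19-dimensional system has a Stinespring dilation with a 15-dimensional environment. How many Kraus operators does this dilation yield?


Tracing out the environment in an orthonormal basis {|i>_E} gives Kraus operators K_i = <i|_E U |0>_E.
Number of Kraus operators = dim(H_env) = d_env
= 15

15


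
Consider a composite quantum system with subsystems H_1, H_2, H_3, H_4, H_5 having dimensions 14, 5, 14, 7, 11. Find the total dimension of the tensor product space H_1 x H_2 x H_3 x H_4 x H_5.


dim(H_1 x H_2 x H_3 x H_4 x H_5) = 14 * 5 * 14 * 7 * 11
= 70 * 14 * 7 * 11
= 980 * 7 * 11
= 6860 * 11
= 75460

75460


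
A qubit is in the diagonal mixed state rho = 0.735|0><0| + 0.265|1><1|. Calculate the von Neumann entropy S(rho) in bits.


S = -p*log2(p) - (1-p)*log2(1-p)
p = 0.7350, 1-p = 0.2650
= -0.7350 * log2(0.7350) - 0.2650 * log2(0.2650)
= -(-0.3265) - (-0.5077)
= 0.8342

0.8342


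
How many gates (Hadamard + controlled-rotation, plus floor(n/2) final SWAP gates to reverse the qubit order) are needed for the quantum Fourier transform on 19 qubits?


Hadamard gates: 19
Controlled rotations: n*(n-1)/2 = 19*18/2 = 171
SWAP gates: floor(n/2) = floor(19/2) = 9
Total = 19 + 171 + 9
= 199

199


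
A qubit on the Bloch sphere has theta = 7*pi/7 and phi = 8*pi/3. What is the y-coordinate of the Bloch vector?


theta = 3.1416, phi = 8.3776
r_y = sin(theta)*sin(phi) = 0.0000 * 0.8660
r_y = 0.0000

0.0000


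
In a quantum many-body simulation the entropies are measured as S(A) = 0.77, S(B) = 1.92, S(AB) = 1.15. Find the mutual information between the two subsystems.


I(A:B) = S(A) + S(B) - S(AB)
= 0.77 + 1.92 - 1.15
= 1.5400

1.5400


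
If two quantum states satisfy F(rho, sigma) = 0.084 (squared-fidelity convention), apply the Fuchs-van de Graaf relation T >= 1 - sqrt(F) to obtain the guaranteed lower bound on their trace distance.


Fuchs-van de Graaf (squared-fidelity convention): 1 - sqrt(F) <= T <= sqrt(1 - F).
Lower bound: T >= 1 - sqrt(F)
sqrt(F) = sqrt(0.084) = 0.2898
T >= 1 - 0.2898
T >= 0.7102

0.7102


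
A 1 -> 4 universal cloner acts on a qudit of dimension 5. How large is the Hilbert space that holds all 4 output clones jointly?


Output space = H^(tensor 4) where dim(H) = 5
dim = 5^4
= 25 (after 2 factors)
= 125 (after 3 factors)
= 625 (after 4 factors)
= 625

625


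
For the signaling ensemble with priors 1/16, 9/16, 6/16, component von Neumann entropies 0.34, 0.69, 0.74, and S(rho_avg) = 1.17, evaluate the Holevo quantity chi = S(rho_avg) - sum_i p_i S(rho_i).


chi = S(rho) - sum_i p_i * S(rho_i)
Weighted entropy = 1/16 * 0.34 + 9/16 * 0.69 + 6/16 * 0.74
= 0.6869
chi = 1.17 - 0.6869
= 0.4831

0.4831


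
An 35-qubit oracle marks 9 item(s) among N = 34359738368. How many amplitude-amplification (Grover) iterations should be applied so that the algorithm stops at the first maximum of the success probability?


After j Grover iterations the success probability is P(j) = sin^2((2j+1)*theta), where sin(theta) = sqrt(k/N).
N = 2^35 = 34359738368, k = 9
sin(theta) = sqrt(k/N) = 1.618438983e-05
theta = arcsin(sqrt(k/N)) = 1.618438983e-05 rad
P(j) reaches its first maximum when (2j+1)*theta is as close as possible to pi/2, i.e. j = round(pi/(4*theta) - 1/2).
pi/(4*theta) - 1/2 = 48527.6294
(For comparison, the common estimate pi/4 * sqrt(N/k) = 48528.1294; the exact maximiser is used here.)
Optimal iterations = 48528

48528


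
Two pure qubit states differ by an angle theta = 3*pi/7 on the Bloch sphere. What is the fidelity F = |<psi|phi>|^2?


For states separated by angle theta on Bloch sphere:
F = cos^2(theta/2)
theta = 3*pi/7 = 1.3464
theta/2 = 0.6732
cos(theta/2) = 0.7818
F = 0.6113

0.6113


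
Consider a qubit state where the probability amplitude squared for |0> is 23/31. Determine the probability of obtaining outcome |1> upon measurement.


|alpha|^2 = 23/31 = 0.7419
|beta|^2 = 1 - 23/31 = 8/31 = 0.2581
P(|1>) = |beta|^2 = 0.2581

0.2581
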